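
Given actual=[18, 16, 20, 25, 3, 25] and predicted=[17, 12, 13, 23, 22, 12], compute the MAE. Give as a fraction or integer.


MAE = (1/6) * (|18-17|=1 + |16-12|=4 + |20-13|=7 + |25-23|=2 + |3-22|=19 + |25-12|=13). Sum = 46. MAE = 23/3.

23/3


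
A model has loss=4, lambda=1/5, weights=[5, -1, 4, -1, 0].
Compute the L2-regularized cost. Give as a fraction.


L2 sq norm = sum(w^2) = 43. J = 4 + 1/5 * 43 = 63/5.

63/5


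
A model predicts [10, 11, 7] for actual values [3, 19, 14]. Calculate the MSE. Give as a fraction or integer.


MSE = (1/3) * ((3-10)^2=49 + (19-11)^2=64 + (14-7)^2=49). Sum = 162. MSE = 54.

54


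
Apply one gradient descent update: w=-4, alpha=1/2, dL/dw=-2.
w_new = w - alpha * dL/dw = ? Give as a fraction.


w_new = -4 - 1/2 * -2 = -4 - -1 = -3.

-3


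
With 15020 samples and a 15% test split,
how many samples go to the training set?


Test set = 15020 * 15% = 2253. Training set = 15020 - 2253 = 12767.

12767


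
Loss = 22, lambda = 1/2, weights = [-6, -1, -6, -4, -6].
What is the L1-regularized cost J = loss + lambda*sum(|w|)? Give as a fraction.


L1 norm = sum(|w|) = 23. J = 22 + 1/2 * 23 = 67/2.

67/2


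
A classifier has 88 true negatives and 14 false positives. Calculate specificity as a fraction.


Specificity = TN / (TN + FP) = 88 / 102 = 44/51.

44/51


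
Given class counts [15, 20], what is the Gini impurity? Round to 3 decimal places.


Total = 35. Proportions: 15/35, 20/35. sum(p_i^2) = 0.5102. Gini = 1 - 0.5102 = 0.4898, which rounds to 0.490.

0.490


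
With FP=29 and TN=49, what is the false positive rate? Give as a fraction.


FPR = FP / (FP + TN) = 29 / 78 = 29/78.

29/78


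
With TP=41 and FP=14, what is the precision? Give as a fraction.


Precision = TP / (TP + FP) = 41 / 55 = 41/55.

41/55


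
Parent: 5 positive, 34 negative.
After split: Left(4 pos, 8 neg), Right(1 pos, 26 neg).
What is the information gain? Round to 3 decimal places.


H(parent) = 0.5525. H(left) = 0.9183, H(right) = 0.2285. Weighted = (12/39)*0.9183 + (27/39)*0.2285 = 0.4407. IG = 0.5525 - 0.4407 = 0.1118, which rounds to 0.112.

0.112


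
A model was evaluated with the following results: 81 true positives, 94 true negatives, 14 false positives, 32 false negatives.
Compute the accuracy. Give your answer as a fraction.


Accuracy = (TP + TN) / (TP + TN + FP + FN) = (81 + 94) / 221 = 175/221.

175/221


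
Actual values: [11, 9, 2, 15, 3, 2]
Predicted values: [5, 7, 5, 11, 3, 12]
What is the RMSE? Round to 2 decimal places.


MSE = 27.5000. RMSE = sqrt(27.5000) = 5.24.

5.24


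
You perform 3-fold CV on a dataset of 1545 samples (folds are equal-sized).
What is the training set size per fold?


Each validation fold has 1545/3 = 515 samples. Training set = 1545 - 515 = 1030.

1030


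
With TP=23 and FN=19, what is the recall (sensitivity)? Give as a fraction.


Recall = TP / (TP + FN) = 23 / 42 = 23/42.

23/42


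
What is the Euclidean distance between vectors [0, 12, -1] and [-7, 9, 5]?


d = sqrt(sum of squared differences). (0--7)^2=49, (12-9)^2=9, (-1-5)^2=36. Sum = 94.

sqrt(94)


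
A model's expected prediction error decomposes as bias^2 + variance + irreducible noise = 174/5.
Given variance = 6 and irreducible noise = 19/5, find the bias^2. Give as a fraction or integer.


Total error = bias^2 + variance + irreducible noise. So bias^2 = 174/5 - 6 - 19/5 = 25.

25


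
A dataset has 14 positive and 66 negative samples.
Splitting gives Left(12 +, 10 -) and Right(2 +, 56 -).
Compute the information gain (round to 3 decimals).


H(parent) = 0.6690. H(left) = 0.9940, H(right) = 0.2164. Weighted = (22/80)*0.9940 + (58/80)*0.2164 = 0.4302. IG = 0.6690 - 0.4302 = 0.2388, which rounds to 0.239.

0.239


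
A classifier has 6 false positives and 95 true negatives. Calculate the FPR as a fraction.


FPR = FP / (FP + TN) = 6 / 101 = 6/101.

6/101


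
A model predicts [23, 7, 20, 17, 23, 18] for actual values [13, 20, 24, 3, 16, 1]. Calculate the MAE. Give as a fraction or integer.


MAE = (1/6) * (|13-23|=10 + |20-7|=13 + |24-20|=4 + |3-17|=14 + |16-23|=7 + |1-18|=17). Sum = 65. MAE = 65/6.

65/6


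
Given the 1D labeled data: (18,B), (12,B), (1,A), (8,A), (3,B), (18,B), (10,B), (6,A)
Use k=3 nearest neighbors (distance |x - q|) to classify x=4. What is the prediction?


Distances: |18-4|=14, |12-4|=8, |1-4|=3, |8-4|=4, |3-4|=1, |18-4|=14, |10-4|=6, |6-4|=2. 3 nearest: (3,B), (6,A), (1,A). Counts: {'B': 1, 'A': 2}. Majority class: A.

A


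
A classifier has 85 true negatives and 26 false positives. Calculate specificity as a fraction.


Specificity = TN / (TN + FP) = 85 / 111 = 85/111.

85/111


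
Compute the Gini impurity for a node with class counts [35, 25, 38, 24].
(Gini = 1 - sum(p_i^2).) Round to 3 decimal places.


Total = 122. Proportions: 35/122, 25/122, 38/122, 24/122. sum(p_i^2) = 0.2600. Gini = 1 - 0.2600 = 0.7400, which rounds to 0.740.

0.740


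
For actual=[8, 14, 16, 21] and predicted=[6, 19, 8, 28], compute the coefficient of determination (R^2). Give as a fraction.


Mean(y) = 59/4. SS_res = 142. SS_tot = 347/4. R^2 = 1 - 142/(347/4) = -221/347.

-221/347


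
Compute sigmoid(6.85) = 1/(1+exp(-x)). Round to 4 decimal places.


sigma(6.85) = 1/(1+e^(-6.85)) = 1/(1+0.001059) = 1/1.001059 = 0.9989.

0.9989


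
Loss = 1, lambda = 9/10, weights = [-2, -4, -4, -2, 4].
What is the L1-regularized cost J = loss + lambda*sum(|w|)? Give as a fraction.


L1 norm = sum(|w|) = 16. J = 1 + 9/10 * 16 = 77/5.

77/5


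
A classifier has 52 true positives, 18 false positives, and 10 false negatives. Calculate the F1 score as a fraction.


Precision = 52/70 = 26/35. Recall = 52/62 = 26/31. F1 = 2*P*R/(P+R) = 26/33.

26/33


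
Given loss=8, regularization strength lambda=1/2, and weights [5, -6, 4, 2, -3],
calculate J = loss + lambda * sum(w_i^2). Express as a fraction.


L2 sq norm = sum(w^2) = 90. J = 8 + 1/2 * 90 = 53.

53


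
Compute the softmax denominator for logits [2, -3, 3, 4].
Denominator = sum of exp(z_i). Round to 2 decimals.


Denom = e^2=7.3891 + e^-3=0.0498 + e^3=20.0855 + e^4=54.5982. Sum = 82.1226, which rounds to 82.12.

82.12


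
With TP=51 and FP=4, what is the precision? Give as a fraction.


Precision = TP / (TP + FP) = 51 / 55 = 51/55.

51/55


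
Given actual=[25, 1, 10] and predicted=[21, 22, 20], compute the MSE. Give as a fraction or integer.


MSE = (1/3) * ((25-21)^2=16 + (1-22)^2=441 + (10-20)^2=100). Sum = 557. MSE = 557/3.

557/3


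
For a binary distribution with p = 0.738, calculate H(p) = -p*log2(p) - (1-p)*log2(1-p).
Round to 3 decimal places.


H = -0.738*log2(0.738) - 0.262*log2(0.262) = 0.830.

0.830


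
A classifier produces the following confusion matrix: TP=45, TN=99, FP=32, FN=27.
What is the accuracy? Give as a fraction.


Accuracy = (TP + TN) / (TP + TN + FP + FN) = (45 + 99) / 203 = 144/203.

144/203


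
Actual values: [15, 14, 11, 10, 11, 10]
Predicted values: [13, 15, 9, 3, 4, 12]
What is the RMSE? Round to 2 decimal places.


MSE = 18.5000. RMSE = sqrt(18.5000) = 4.30.

4.30


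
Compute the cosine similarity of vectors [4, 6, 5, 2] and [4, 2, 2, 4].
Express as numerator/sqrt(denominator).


dot = 46. |a|^2 = 81, |b|^2 = 40. cos = 46/sqrt(3240).

46/sqrt(3240)


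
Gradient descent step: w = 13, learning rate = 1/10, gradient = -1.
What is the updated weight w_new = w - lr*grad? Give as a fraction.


w_new = 13 - 1/10 * -1 = 13 - -1/10 = 131/10.

131/10


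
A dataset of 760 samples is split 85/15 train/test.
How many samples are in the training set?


Test set = 760 * 15% = 114. Training set = 760 - 114 = 646.

646


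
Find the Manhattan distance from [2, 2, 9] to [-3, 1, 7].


d = sum of absolute differences: |2--3|=5 + |2-1|=1 + |9-7|=2 = 8.

8


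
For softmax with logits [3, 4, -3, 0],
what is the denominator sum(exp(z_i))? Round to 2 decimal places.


Denom = e^3=20.0855 + e^4=54.5982 + e^-3=0.0498 + e^0=1.0000. Sum = 75.7335, which rounds to 75.73.

75.73


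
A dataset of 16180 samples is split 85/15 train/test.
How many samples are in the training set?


Test set = 16180 * 15% = 2427. Training set = 16180 - 2427 = 13753.

13753


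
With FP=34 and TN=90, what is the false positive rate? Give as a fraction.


FPR = FP / (FP + TN) = 34 / 124 = 17/62.

17/62


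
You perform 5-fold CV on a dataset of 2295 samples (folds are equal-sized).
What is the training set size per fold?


Each validation fold has 2295/5 = 459 samples. Training set = 2295 - 459 = 1836.

1836


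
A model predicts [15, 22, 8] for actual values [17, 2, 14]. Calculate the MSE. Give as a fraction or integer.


MSE = (1/3) * ((17-15)^2=4 + (2-22)^2=400 + (14-8)^2=36). Sum = 440. MSE = 440/3.

440/3


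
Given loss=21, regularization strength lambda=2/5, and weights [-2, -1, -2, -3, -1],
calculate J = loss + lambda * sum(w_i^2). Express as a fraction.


L2 sq norm = sum(w^2) = 19. J = 21 + 2/5 * 19 = 143/5.

143/5


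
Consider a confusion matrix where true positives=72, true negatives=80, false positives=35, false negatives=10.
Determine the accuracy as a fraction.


Accuracy = (TP + TN) / (TP + TN + FP + FN) = (72 + 80) / 197 = 152/197.

152/197


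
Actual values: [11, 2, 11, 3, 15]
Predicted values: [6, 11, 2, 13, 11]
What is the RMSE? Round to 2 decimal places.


MSE = 60.6000. RMSE = sqrt(60.6000) = 7.78.

7.78


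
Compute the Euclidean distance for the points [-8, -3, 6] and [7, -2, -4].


d = sqrt(sum of squared differences). (-8-7)^2=225, (-3--2)^2=1, (6--4)^2=100. Sum = 326.

sqrt(326)


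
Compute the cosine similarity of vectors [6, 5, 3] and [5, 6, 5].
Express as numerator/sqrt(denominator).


dot = 75. |a|^2 = 70, |b|^2 = 86. cos = 75/sqrt(6020).

75/sqrt(6020)


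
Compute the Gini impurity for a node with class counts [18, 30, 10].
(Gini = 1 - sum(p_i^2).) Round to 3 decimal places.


Total = 58. Proportions: 18/58, 30/58, 10/58. sum(p_i^2) = 0.3936. Gini = 1 - 0.3936 = 0.6064, which rounds to 0.606.

0.606


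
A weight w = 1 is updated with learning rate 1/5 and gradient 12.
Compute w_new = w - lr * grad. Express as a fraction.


w_new = 1 - 1/5 * 12 = 1 - 12/5 = -7/5.

-7/5


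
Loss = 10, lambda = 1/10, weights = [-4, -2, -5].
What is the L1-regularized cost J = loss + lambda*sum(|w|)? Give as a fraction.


L1 norm = sum(|w|) = 11. J = 10 + 1/10 * 11 = 111/10.

111/10


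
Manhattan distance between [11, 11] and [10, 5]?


d = sum of absolute differences: |11-10|=1 + |11-5|=6 = 7.

7


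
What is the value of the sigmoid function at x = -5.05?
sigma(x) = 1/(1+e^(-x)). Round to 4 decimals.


sigma(-5.05) = 1/(1+e^(5.05)) = 1/(1+156.022464) = 1/157.022464 = 0.0064.

0.0064


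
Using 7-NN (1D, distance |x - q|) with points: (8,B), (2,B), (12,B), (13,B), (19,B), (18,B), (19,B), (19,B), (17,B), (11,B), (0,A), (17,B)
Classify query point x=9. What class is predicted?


Distances: |8-9|=1, |2-9|=7, |12-9|=3, |13-9|=4, |19-9|=10, |18-9|=9, |19-9|=10, |19-9|=10, |17-9|=8, |11-9|=2, |0-9|=9, |17-9|=8. 7 nearest: (8,B), (11,B), (12,B), (13,B), (2,B), (17,B), (17,B). Counts: {'B': 7}. Majority class: B.

B


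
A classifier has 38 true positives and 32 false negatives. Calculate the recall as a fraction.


Recall = TP / (TP + FN) = 38 / 70 = 19/35.

19/35


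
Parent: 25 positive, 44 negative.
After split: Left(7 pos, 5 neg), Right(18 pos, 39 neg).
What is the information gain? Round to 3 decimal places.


H(parent) = 0.9446. H(left) = 0.9799, H(right) = 0.8997. Weighted = (12/69)*0.9799 + (57/69)*0.8997 = 0.9136. IG = 0.9446 - 0.9136 = 0.0310, which rounds to 0.031.

0.031


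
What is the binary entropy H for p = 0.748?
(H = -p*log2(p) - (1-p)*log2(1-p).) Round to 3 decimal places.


H = -0.748*log2(0.748) - 0.252*log2(0.252) = 0.814.

0.814


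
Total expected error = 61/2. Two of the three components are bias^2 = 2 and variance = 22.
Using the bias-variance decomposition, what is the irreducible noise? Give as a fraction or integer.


Total error = bias^2 + variance + irreducible noise. So irreducible noise = 61/2 - 2 - 22 = 13/2.

13/2


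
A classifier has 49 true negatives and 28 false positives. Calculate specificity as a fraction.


Specificity = TN / (TN + FP) = 49 / 77 = 7/11.

7/11


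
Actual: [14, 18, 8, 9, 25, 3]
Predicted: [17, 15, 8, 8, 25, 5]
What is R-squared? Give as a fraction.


Mean(y) = 77/6. SS_res = 23. SS_tot = 1865/6. R^2 = 1 - 23/(1865/6) = 1727/1865.

1727/1865


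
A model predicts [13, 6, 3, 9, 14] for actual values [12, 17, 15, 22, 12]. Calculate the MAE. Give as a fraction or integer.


MAE = (1/5) * (|12-13|=1 + |17-6|=11 + |15-3|=12 + |22-9|=13 + |12-14|=2). Sum = 39. MAE = 39/5.

39/5


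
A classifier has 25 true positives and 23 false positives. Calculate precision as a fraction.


Precision = TP / (TP + FP) = 25 / 48 = 25/48.

25/48


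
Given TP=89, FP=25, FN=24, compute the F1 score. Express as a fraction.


Precision = 89/114 = 89/114. Recall = 89/113 = 89/113. F1 = 2*P*R/(P+R) = 178/227.

178/227


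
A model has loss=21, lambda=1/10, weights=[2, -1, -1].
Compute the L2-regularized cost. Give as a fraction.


L2 sq norm = sum(w^2) = 6. J = 21 + 1/10 * 6 = 108/5.

108/5


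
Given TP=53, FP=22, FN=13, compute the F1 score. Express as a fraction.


Precision = 53/75 = 53/75. Recall = 53/66 = 53/66. F1 = 2*P*R/(P+R) = 106/141.

106/141


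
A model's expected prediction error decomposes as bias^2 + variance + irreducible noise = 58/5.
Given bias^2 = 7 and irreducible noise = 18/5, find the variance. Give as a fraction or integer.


Total error = bias^2 + variance + irreducible noise. So variance = 58/5 - 7 - 18/5 = 1.

1


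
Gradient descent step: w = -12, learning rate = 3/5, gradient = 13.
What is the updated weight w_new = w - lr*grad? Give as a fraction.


w_new = -12 - 3/5 * 13 = -12 - 39/5 = -99/5.

-99/5


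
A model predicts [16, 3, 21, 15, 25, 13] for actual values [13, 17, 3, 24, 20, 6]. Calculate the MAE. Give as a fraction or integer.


MAE = (1/6) * (|13-16|=3 + |17-3|=14 + |3-21|=18 + |24-15|=9 + |20-25|=5 + |6-13|=7). Sum = 56. MAE = 28/3.

28/3


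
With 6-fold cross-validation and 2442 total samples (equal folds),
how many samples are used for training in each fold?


Each validation fold has 2442/6 = 407 samples. Training set = 2442 - 407 = 2035.

2035


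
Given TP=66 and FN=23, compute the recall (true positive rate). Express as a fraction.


Recall = TP / (TP + FN) = 66 / 89 = 66/89.

66/89


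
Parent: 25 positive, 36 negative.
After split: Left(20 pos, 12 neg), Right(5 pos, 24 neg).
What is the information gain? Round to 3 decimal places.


H(parent) = 0.9764. H(left) = 0.9544, H(right) = 0.6632. Weighted = (32/61)*0.9544 + (29/61)*0.6632 = 0.8160. IG = 0.9764 - 0.8160 = 0.1604, which rounds to 0.160.

0.160


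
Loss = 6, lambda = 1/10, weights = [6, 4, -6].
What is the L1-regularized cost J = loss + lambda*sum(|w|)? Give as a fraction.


L1 norm = sum(|w|) = 16. J = 6 + 1/10 * 16 = 38/5.

38/5


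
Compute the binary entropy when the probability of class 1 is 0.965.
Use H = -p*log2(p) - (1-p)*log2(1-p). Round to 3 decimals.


H = -0.965*log2(0.965) - 0.035*log2(0.035) = 0.219.

0.219


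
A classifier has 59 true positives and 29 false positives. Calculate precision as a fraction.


Precision = TP / (TP + FP) = 59 / 88 = 59/88.

59/88


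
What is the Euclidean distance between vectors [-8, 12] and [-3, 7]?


d = sqrt(sum of squared differences). (-8--3)^2=25, (12-7)^2=25. Sum = 50.

sqrt(50)


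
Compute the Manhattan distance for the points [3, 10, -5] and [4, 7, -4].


d = sum of absolute differences: |3-4|=1 + |10-7|=3 + |-5--4|=1 = 5.

5


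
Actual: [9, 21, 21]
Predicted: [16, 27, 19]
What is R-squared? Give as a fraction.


Mean(y) = 17. SS_res = 89. SS_tot = 96. R^2 = 1 - 89/(96) = 7/96.

7/96


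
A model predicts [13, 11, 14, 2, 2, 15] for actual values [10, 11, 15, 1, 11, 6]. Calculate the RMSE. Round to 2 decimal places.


MSE = 28.8333. RMSE = sqrt(28.8333) = 5.37.

5.37


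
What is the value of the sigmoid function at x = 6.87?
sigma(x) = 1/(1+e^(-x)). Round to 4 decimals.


sigma(6.87) = 1/(1+e^(-6.87)) = 1/(1+0.001038) = 1/1.001038 = 0.9990.

0.9990


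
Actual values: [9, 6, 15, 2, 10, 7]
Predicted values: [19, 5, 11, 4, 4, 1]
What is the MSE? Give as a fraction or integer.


MSE = (1/6) * ((9-19)^2=100 + (6-5)^2=1 + (15-11)^2=16 + (2-4)^2=4 + (10-4)^2=36 + (7-1)^2=36). Sum = 193. MSE = 193/6.

193/6


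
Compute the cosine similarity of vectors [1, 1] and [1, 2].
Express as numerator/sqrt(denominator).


dot = 3. |a|^2 = 2, |b|^2 = 5. cos = 3/sqrt(10).

3/sqrt(10)


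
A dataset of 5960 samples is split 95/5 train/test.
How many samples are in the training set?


Test set = 5960 * 5% = 298. Training set = 5960 - 298 = 5662.

5662


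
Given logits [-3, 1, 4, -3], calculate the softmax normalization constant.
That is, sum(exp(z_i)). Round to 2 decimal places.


Denom = e^-3=0.0498 + e^1=2.7183 + e^4=54.5982 + e^-3=0.0498. Sum = 57.4161, which rounds to 57.42.

57.42


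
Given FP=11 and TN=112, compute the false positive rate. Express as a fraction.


FPR = FP / (FP + TN) = 11 / 123 = 11/123.

11/123


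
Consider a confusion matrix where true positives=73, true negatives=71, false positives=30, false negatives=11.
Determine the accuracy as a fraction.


Accuracy = (TP + TN) / (TP + TN + FP + FN) = (73 + 71) / 185 = 144/185.

144/185


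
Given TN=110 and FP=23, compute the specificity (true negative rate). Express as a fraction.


Specificity = TN / (TN + FP) = 110 / 133 = 110/133.

110/133


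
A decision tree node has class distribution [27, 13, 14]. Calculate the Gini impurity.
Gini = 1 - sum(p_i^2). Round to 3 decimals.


Total = 54. Proportions: 27/54, 13/54, 14/54. sum(p_i^2) = 0.3752. Gini = 1 - 0.3752 = 0.6248, which rounds to 0.625.

0.625


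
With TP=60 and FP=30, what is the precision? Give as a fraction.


Precision = TP / (TP + FP) = 60 / 90 = 2/3.

2/3


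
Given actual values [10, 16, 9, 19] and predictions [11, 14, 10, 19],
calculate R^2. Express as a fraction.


Mean(y) = 27/2. SS_res = 6. SS_tot = 69. R^2 = 1 - 6/(69) = 21/23.

21/23


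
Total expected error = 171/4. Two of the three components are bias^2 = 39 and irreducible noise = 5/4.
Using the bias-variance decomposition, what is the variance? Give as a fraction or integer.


Total error = bias^2 + variance + irreducible noise. So variance = 171/4 - 39 - 5/4 = 5/2.

5/2


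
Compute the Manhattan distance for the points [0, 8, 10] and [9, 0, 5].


d = sum of absolute differences: |0-9|=9 + |8-0|=8 + |10-5|=5 = 22.

22


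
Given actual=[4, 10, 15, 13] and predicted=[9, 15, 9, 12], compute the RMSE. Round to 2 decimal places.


MSE = 21.7500. RMSE = sqrt(21.7500) = 4.66.

4.66


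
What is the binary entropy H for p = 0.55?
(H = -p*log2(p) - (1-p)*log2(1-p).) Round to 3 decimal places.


H = -0.55*log2(0.55) - 0.45*log2(0.45) = 0.993.

0.993


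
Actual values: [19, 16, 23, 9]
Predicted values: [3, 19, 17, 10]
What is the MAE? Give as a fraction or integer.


MAE = (1/4) * (|19-3|=16 + |16-19|=3 + |23-17|=6 + |9-10|=1). Sum = 26. MAE = 13/2.

13/2


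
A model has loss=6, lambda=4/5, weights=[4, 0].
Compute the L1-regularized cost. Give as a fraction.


L1 norm = sum(|w|) = 4. J = 6 + 4/5 * 4 = 46/5.

46/5


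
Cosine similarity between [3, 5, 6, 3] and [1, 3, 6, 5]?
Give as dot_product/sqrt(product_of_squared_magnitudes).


dot = 69. |a|^2 = 79, |b|^2 = 71. cos = 69/sqrt(5609).

69/sqrt(5609)


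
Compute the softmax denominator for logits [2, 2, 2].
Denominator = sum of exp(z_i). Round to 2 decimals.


Denom = e^2=7.3891 + e^2=7.3891 + e^2=7.3891. Sum = 22.1673, which rounds to 22.17.

22.17


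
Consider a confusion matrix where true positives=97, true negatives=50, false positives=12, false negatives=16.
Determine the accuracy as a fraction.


Accuracy = (TP + TN) / (TP + TN + FP + FN) = (97 + 50) / 175 = 21/25.

21/25


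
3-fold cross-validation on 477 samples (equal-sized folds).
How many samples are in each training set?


Each validation fold has 477/3 = 159 samples. Training set = 477 - 159 = 318.

318


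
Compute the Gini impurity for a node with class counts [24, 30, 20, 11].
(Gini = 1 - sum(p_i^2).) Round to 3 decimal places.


Total = 85. Proportions: 24/85, 30/85, 20/85, 11/85. sum(p_i^2) = 0.2764. Gini = 1 - 0.2764 = 0.7236, which rounds to 0.724.

0.724


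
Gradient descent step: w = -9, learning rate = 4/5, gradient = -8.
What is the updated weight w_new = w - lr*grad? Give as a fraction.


w_new = -9 - 4/5 * -8 = -9 - -32/5 = -13/5.

-13/5


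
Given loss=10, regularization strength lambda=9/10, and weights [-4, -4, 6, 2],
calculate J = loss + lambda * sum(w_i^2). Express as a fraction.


L2 sq norm = sum(w^2) = 72. J = 10 + 9/10 * 72 = 374/5.

374/5


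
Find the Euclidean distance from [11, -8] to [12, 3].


d = sqrt(sum of squared differences). (11-12)^2=1, (-8-3)^2=121. Sum = 122.

sqrt(122)


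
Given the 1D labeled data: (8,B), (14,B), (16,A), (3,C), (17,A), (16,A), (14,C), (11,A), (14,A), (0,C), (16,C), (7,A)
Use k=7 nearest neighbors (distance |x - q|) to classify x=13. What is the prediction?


Distances: |8-13|=5, |14-13|=1, |16-13|=3, |3-13|=10, |17-13|=4, |16-13|=3, |14-13|=1, |11-13|=2, |14-13|=1, |0-13|=13, |16-13|=3, |7-13|=6. 7 nearest: (14,A), (14,B), (14,C), (11,A), (16,A), (16,A), (16,C). Counts: {'A': 4, 'B': 1, 'C': 2}. Majority class: A.

A


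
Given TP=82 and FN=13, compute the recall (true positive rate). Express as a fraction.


Recall = TP / (TP + FN) = 82 / 95 = 82/95.

82/95


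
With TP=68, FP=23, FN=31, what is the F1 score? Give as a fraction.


Precision = 68/91 = 68/91. Recall = 68/99 = 68/99. F1 = 2*P*R/(P+R) = 68/95.

68/95


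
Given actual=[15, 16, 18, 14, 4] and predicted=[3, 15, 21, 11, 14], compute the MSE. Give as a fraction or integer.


MSE = (1/5) * ((15-3)^2=144 + (16-15)^2=1 + (18-21)^2=9 + (14-11)^2=9 + (4-14)^2=100). Sum = 263. MSE = 263/5.

263/5


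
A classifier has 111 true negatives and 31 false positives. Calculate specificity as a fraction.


Specificity = TN / (TN + FP) = 111 / 142 = 111/142.

111/142


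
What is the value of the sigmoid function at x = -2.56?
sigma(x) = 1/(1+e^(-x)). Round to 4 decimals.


sigma(-2.56) = 1/(1+e^(2.56)) = 1/(1+12.935817) = 1/13.935817 = 0.0718.

0.0718


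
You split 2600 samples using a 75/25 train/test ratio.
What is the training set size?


Test set = 2600 * 25% = 650. Training set = 2600 - 650 = 1950.

1950


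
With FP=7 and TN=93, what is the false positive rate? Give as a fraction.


FPR = FP / (FP + TN) = 7 / 100 = 7/100.

7/100


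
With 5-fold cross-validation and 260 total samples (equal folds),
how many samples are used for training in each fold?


Each validation fold has 260/5 = 52 samples. Training set = 260 - 52 = 208.

208


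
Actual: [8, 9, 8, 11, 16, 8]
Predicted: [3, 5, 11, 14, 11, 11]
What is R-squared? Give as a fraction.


Mean(y) = 10. SS_res = 93. SS_tot = 50. R^2 = 1 - 93/(50) = -43/50.

-43/50


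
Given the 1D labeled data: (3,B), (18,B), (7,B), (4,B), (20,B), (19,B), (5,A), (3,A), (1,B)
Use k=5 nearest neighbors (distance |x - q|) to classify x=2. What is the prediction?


Distances: |3-2|=1, |18-2|=16, |7-2|=5, |4-2|=2, |20-2|=18, |19-2|=17, |5-2|=3, |3-2|=1, |1-2|=1. 5 nearest: (3,A), (3,B), (1,B), (4,B), (5,A). Counts: {'A': 2, 'B': 3}. Majority class: B.

B


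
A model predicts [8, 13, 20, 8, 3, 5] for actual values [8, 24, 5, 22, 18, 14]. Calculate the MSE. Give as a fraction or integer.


MSE = (1/6) * ((8-8)^2=0 + (24-13)^2=121 + (5-20)^2=225 + (22-8)^2=196 + (18-3)^2=225 + (14-5)^2=81). Sum = 848. MSE = 424/3.

424/3


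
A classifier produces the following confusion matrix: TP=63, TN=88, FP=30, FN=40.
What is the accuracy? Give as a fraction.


Accuracy = (TP + TN) / (TP + TN + FP + FN) = (63 + 88) / 221 = 151/221.

151/221


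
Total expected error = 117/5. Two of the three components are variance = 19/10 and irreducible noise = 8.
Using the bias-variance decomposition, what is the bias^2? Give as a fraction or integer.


Total error = bias^2 + variance + irreducible noise. So bias^2 = 117/5 - 19/10 - 8 = 27/2.

27/2


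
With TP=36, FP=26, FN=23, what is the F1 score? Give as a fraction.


Precision = 36/62 = 18/31. Recall = 36/59 = 36/59. F1 = 2*P*R/(P+R) = 72/121.

72/121


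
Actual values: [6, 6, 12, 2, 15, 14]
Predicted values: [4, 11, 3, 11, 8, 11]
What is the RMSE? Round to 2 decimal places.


MSE = 41.5000. RMSE = sqrt(41.5000) = 6.44.

6.44


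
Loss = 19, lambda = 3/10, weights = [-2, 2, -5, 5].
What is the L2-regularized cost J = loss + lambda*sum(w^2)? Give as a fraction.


L2 sq norm = sum(w^2) = 58. J = 19 + 3/10 * 58 = 182/5.

182/5


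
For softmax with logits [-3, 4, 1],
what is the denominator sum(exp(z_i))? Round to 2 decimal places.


Denom = e^-3=0.0498 + e^4=54.5982 + e^1=2.7183. Sum = 57.3663, which rounds to 57.37.

57.37


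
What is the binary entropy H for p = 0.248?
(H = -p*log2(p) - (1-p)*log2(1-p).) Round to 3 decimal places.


H = -0.248*log2(0.248) - 0.752*log2(0.752) = 0.808.

0.808


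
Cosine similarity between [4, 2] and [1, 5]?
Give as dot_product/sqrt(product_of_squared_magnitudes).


dot = 14. |a|^2 = 20, |b|^2 = 26. cos = 14/sqrt(520).

14/sqrt(520)


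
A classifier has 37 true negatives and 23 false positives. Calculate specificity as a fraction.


Specificity = TN / (TN + FP) = 37 / 60 = 37/60.

37/60


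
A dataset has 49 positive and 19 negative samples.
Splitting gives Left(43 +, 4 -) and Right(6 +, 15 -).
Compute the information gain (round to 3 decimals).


H(parent) = 0.8546. H(left) = 0.4199, H(right) = 0.8631. Weighted = (47/68)*0.4199 + (21/68)*0.8631 = 0.5568. IG = 0.8546 - 0.5568 = 0.2978, which rounds to 0.298.

0.298


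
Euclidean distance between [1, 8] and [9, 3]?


d = sqrt(sum of squared differences). (1-9)^2=64, (8-3)^2=25. Sum = 89.

sqrt(89)


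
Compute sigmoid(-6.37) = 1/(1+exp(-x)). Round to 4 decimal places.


sigma(-6.37) = 1/(1+e^(6.37)) = 1/(1+584.057829) = 1/585.057829 = 0.0017.

0.0017


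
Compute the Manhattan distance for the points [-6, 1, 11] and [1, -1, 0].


d = sum of absolute differences: |-6-1|=7 + |1--1|=2 + |11-0|=11 = 20.

20


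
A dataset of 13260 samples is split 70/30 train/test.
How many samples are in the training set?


Test set = 13260 * 30% = 3978. Training set = 13260 - 3978 = 9282.

9282


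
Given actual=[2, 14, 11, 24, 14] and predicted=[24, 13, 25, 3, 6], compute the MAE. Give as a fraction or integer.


MAE = (1/5) * (|2-24|=22 + |14-13|=1 + |11-25|=14 + |24-3|=21 + |14-6|=8). Sum = 66. MAE = 66/5.

66/5


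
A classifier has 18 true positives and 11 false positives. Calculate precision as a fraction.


Precision = TP / (TP + FP) = 18 / 29 = 18/29.

18/29


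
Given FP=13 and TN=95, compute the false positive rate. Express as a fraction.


FPR = FP / (FP + TN) = 13 / 108 = 13/108.

13/108


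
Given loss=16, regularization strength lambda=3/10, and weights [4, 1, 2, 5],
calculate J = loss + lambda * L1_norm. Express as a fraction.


L1 norm = sum(|w|) = 12. J = 16 + 3/10 * 12 = 98/5.

98/5


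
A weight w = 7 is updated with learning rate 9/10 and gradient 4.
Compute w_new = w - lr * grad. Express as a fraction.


w_new = 7 - 9/10 * 4 = 7 - 18/5 = 17/5.

17/5


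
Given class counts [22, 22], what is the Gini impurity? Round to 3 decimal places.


Total = 44. Proportions: 22/44, 22/44. sum(p_i^2) = 0.5000. Gini = 1 - 0.5000 = 0.5000, which rounds to 0.500.

0.500


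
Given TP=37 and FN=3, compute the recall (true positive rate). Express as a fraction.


Recall = TP / (TP + FN) = 37 / 40 = 37/40.

37/40


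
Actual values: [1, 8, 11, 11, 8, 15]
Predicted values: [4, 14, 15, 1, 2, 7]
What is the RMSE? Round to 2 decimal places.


MSE = 43.5000. RMSE = sqrt(43.5000) = 6.60.

6.60


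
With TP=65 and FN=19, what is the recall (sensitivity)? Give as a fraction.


Recall = TP / (TP + FN) = 65 / 84 = 65/84.

65/84


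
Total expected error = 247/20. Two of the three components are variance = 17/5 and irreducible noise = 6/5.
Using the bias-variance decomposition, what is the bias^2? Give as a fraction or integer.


Total error = bias^2 + variance + irreducible noise. So bias^2 = 247/20 - 17/5 - 6/5 = 31/4.

31/4


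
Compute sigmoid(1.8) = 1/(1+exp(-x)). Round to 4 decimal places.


sigma(1.8) = 1/(1+e^(-1.8)) = 1/(1+0.165299) = 1/1.165299 = 0.8581.

0.8581


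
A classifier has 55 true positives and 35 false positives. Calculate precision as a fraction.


Precision = TP / (TP + FP) = 55 / 90 = 11/18.

11/18


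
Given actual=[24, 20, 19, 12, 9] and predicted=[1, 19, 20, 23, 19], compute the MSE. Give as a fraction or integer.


MSE = (1/5) * ((24-1)^2=529 + (20-19)^2=1 + (19-20)^2=1 + (12-23)^2=121 + (9-19)^2=100). Sum = 752. MSE = 752/5.

752/5


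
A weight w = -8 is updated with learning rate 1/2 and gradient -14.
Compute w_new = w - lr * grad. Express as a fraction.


w_new = -8 - 1/2 * -14 = -8 - -7 = -1.

-1


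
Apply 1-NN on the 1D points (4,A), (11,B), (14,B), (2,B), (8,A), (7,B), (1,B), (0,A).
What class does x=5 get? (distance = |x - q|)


Distances: |4-5|=1, |11-5|=6, |14-5|=9, |2-5|=3, |8-5|=3, |7-5|=2, |1-5|=4, |0-5|=5. 1 nearest: (4,A). Counts: {'A': 1}. Majority class: A.

A


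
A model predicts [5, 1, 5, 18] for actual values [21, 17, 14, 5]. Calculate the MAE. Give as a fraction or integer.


MAE = (1/4) * (|21-5|=16 + |17-1|=16 + |14-5|=9 + |5-18|=13). Sum = 54. MAE = 27/2.

27/2


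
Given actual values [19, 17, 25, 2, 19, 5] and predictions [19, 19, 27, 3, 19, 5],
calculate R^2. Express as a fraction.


Mean(y) = 29/2. SS_res = 9. SS_tot = 807/2. R^2 = 1 - 9/(807/2) = 263/269.

263/269


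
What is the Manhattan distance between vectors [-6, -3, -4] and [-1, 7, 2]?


d = sum of absolute differences: |-6--1|=5 + |-3-7|=10 + |-4-2|=6 = 21.

21


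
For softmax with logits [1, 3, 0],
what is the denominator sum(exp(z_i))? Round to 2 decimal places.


Denom = e^1=2.7183 + e^3=20.0855 + e^0=1.0000. Sum = 23.8038, which rounds to 23.80.

23.80


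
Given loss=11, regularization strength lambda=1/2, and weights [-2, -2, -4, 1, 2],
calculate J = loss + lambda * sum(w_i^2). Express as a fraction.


L2 sq norm = sum(w^2) = 29. J = 11 + 1/2 * 29 = 51/2.

51/2


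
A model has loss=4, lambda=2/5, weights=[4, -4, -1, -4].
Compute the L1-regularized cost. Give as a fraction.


L1 norm = sum(|w|) = 13. J = 4 + 2/5 * 13 = 46/5.

46/5


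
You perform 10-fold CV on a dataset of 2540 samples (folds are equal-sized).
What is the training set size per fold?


Each validation fold has 2540/10 = 254 samples. Training set = 2540 - 254 = 2286.

2286


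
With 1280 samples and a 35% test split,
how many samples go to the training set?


Test set = 1280 * 35% = 448. Training set = 1280 - 448 = 832.

832


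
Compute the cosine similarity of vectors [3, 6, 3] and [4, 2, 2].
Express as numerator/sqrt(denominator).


dot = 30. |a|^2 = 54, |b|^2 = 24. cos = 30/sqrt(1296).

30/sqrt(1296)


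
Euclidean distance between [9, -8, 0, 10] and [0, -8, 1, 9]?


d = sqrt(sum of squared differences). (9-0)^2=81, (-8--8)^2=0, (0-1)^2=1, (10-9)^2=1. Sum = 83.

sqrt(83)


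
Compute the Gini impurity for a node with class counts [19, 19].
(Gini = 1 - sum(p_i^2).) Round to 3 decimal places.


Total = 38. Proportions: 19/38, 19/38. sum(p_i^2) = 0.5000. Gini = 1 - 0.5000 = 0.5000, which rounds to 0.500.

0.500


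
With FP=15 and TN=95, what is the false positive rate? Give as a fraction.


FPR = FP / (FP + TN) = 15 / 110 = 3/22.

3/22


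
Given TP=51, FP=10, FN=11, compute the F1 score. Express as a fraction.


Precision = 51/61 = 51/61. Recall = 51/62 = 51/62. F1 = 2*P*R/(P+R) = 34/41.

34/41


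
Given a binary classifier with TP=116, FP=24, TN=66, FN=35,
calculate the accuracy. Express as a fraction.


Accuracy = (TP + TN) / (TP + TN + FP + FN) = (116 + 66) / 241 = 182/241.

182/241


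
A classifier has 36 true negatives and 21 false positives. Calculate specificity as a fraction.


Specificity = TN / (TN + FP) = 36 / 57 = 12/19.

12/19


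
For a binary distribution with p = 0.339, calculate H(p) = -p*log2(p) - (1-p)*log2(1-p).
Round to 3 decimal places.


H = -0.339*log2(0.339) - 0.661*log2(0.661) = 0.924.

0.924


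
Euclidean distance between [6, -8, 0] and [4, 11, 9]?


d = sqrt(sum of squared differences). (6-4)^2=4, (-8-11)^2=361, (0-9)^2=81. Sum = 446.

sqrt(446)


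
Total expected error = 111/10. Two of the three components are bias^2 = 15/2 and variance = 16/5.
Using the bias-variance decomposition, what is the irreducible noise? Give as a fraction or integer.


Total error = bias^2 + variance + irreducible noise. So irreducible noise = 111/10 - 15/2 - 16/5 = 2/5.

2/5


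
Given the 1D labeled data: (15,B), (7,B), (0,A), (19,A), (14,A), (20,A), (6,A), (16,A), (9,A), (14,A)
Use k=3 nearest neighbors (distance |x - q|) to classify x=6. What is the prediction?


Distances: |15-6|=9, |7-6|=1, |0-6|=6, |19-6|=13, |14-6|=8, |20-6|=14, |6-6|=0, |16-6|=10, |9-6|=3, |14-6|=8. 3 nearest: (6,A), (7,B), (9,A). Counts: {'A': 2, 'B': 1}. Majority class: A.

A


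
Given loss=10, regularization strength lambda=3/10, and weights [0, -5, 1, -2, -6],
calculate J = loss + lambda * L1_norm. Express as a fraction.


L1 norm = sum(|w|) = 14. J = 10 + 3/10 * 14 = 71/5.

71/5


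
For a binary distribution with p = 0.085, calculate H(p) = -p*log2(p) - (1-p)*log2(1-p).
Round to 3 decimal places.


H = -0.085*log2(0.085) - 0.915*log2(0.915) = 0.420.

0.420


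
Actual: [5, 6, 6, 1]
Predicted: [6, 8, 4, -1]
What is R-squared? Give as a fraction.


Mean(y) = 9/2. SS_res = 13. SS_tot = 17. R^2 = 1 - 13/(17) = 4/17.

4/17


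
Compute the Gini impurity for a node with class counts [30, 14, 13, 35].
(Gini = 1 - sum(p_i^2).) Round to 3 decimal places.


Total = 92. Proportions: 30/92, 14/92, 13/92, 35/92. sum(p_i^2) = 0.2942. Gini = 1 - 0.2942 = 0.7058, which rounds to 0.706.

0.706


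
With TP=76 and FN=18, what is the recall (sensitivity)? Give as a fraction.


Recall = TP / (TP + FN) = 76 / 94 = 38/47.

38/47


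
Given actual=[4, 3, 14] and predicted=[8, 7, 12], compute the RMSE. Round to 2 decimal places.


MSE = 12.0000. RMSE = sqrt(12.0000) = 3.46.

3.46


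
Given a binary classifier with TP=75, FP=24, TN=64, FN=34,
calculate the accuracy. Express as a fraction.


Accuracy = (TP + TN) / (TP + TN + FP + FN) = (75 + 64) / 197 = 139/197.

139/197


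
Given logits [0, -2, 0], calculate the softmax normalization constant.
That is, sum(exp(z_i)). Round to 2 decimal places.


Denom = e^0=1.0000 + e^-2=0.1353 + e^0=1.0000. Sum = 2.1353, which rounds to 2.14.

2.14


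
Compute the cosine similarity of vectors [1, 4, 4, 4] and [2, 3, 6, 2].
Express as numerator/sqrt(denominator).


dot = 46. |a|^2 = 49, |b|^2 = 53. cos = 46/sqrt(2597).

46/sqrt(2597)


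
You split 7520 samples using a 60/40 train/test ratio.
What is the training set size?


Test set = 7520 * 40% = 3008. Training set = 7520 - 3008 = 4512.

4512


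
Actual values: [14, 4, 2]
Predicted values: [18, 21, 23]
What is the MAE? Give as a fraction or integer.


MAE = (1/3) * (|14-18|=4 + |4-21|=17 + |2-23|=21). Sum = 42. MAE = 14.

14


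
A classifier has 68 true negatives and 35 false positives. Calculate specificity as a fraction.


Specificity = TN / (TN + FP) = 68 / 103 = 68/103.

68/103


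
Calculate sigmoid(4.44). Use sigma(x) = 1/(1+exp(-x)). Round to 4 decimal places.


sigma(4.44) = 1/(1+e^(-4.44)) = 1/(1+0.011796) = 1/1.011796 = 0.9883.

0.9883


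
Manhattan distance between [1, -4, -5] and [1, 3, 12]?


d = sum of absolute differences: |1-1|=0 + |-4-3|=7 + |-5-12|=17 = 24.

24


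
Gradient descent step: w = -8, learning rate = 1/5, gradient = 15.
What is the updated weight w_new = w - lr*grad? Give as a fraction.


w_new = -8 - 1/5 * 15 = -8 - 3 = -11.

-11


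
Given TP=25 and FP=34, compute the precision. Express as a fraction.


Precision = TP / (TP + FP) = 25 / 59 = 25/59.

25/59


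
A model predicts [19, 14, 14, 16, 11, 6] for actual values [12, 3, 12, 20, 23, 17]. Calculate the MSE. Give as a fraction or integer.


MSE = (1/6) * ((12-19)^2=49 + (3-14)^2=121 + (12-14)^2=4 + (20-16)^2=16 + (23-11)^2=144 + (17-6)^2=121). Sum = 455. MSE = 455/6.

455/6


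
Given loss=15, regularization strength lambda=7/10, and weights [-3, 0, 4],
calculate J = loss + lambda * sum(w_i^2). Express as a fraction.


L2 sq norm = sum(w^2) = 25. J = 15 + 7/10 * 25 = 65/2.

65/2


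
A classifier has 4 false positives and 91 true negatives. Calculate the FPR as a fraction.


FPR = FP / (FP + TN) = 4 / 95 = 4/95.

4/95


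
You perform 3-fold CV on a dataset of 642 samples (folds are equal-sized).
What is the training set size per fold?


Each validation fold has 642/3 = 214 samples. Training set = 642 - 214 = 428.

428


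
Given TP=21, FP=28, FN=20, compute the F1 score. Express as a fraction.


Precision = 21/49 = 3/7. Recall = 21/41 = 21/41. F1 = 2*P*R/(P+R) = 7/15.

7/15


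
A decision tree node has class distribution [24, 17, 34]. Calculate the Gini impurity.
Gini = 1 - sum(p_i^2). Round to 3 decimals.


Total = 75. Proportions: 24/75, 17/75, 34/75. sum(p_i^2) = 0.3593. Gini = 1 - 0.3593 = 0.6407, which rounds to 0.641.

0.641


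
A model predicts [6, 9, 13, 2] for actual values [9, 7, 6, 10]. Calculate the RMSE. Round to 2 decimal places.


MSE = 31.5000. RMSE = sqrt(31.5000) = 5.61.

5.61


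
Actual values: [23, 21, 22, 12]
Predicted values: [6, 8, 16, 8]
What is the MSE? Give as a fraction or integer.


MSE = (1/4) * ((23-6)^2=289 + (21-8)^2=169 + (22-16)^2=36 + (12-8)^2=16). Sum = 510. MSE = 255/2.

255/2


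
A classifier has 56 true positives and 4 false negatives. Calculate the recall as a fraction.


Recall = TP / (TP + FN) = 56 / 60 = 14/15.

14/15


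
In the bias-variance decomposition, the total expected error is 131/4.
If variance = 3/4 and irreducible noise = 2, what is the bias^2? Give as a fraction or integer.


Total error = bias^2 + variance + irreducible noise. So bias^2 = 131/4 - 3/4 - 2 = 30.

30


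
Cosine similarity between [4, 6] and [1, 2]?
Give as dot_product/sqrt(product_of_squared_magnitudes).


dot = 16. |a|^2 = 52, |b|^2 = 5. cos = 16/sqrt(260).

16/sqrt(260)


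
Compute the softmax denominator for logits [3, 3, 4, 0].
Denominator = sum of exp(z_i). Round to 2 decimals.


Denom = e^3=20.0855 + e^3=20.0855 + e^4=54.5982 + e^0=1.0000. Sum = 95.7692, which rounds to 95.77.

95.77


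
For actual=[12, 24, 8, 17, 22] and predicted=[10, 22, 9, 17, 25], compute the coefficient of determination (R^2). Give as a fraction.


Mean(y) = 83/5. SS_res = 18. SS_tot = 896/5. R^2 = 1 - 18/(896/5) = 403/448.

403/448


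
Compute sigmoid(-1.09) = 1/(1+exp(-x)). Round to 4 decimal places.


sigma(-1.09) = 1/(1+e^(1.09)) = 1/(1+2.974274) = 1/3.974274 = 0.2516.

0.2516
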